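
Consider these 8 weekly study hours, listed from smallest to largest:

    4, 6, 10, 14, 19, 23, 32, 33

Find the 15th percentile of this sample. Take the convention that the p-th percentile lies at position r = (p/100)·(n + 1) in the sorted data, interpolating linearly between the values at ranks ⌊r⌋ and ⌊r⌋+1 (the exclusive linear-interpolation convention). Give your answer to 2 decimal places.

n = 8.
r = (15/100)·(8 + 1) = 1.35.
Rank 1 is 4 and rank 2 is 6.
Interpolate: 4 + 0.35·(6 − 4) = 4 + 0.35·2 = 4.7.

4.70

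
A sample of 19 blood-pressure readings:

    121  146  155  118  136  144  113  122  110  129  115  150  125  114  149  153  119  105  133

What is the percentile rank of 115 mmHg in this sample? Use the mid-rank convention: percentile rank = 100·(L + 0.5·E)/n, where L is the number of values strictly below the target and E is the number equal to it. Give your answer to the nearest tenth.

Sorted: 105, 110, 113, 114, 115, 118, 119, 121, 122, 125, 129, 133, 136, 144, 146, 149, 150, 153, 155.
Count below 115: L = 4; count equal: E = 1; n = 19.
Percentile rank = 100·(4 + 0.5·1)/19 = 100·4.5/19 = 23.68.

23.7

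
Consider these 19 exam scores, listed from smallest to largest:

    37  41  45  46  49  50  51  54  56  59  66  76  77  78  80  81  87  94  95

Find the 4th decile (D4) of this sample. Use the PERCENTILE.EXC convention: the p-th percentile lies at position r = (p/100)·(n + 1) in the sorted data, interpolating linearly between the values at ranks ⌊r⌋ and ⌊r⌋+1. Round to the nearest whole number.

n = 19.
r = (40/100)·(19 + 1) = 8.
r is an integer, so P40 is the value at rank 8: 54.

54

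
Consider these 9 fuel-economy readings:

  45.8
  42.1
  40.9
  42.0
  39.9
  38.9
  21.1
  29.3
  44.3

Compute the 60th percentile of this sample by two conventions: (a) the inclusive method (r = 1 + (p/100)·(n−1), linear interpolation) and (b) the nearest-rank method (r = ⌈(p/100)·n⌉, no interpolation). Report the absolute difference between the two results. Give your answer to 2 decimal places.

Sorted: 21.1, 29.3, 38.9, 39.9, 40.9, 42.0, 42.1, 44.3, 45.8.
n = 9.
(a) r = 5.8; between ranks 5 (40.9) and 6 (42.0): 41.78.
(b) the nearest-rank method: rank 6 → 42.
|41.78 − 42| = 0.22.

0.22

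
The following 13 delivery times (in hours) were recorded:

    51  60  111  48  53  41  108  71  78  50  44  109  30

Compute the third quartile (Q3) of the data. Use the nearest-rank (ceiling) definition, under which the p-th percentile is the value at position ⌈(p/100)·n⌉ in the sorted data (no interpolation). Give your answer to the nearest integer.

Sorted: 30, 41, 44, 48, 50, 51, 53, 60, 71, 78, 108, 109, 111.
n = 13.
Position = ⌈75/100 · 13⌉ = ⌈9.75⌉ = 10.
The value at rank 10 is 78.

78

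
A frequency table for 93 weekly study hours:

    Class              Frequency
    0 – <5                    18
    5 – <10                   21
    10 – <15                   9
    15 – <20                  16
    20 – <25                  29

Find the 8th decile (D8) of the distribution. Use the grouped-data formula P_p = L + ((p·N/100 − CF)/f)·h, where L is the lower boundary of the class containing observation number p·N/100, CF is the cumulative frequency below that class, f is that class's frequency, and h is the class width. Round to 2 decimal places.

21.79

N = 93; target position k = 80/100 · 93 = 74.4.
Cumulative frequencies: 18, 39, 48, 64, 93.
Observation 74.4 falls in the class 20 – <25.
L = 20, CF = 64, f = 29, h = 5.
P80 = 20 + ((74.4 − 64)/29)·5 = 20 + 1.7931 = 21.7931.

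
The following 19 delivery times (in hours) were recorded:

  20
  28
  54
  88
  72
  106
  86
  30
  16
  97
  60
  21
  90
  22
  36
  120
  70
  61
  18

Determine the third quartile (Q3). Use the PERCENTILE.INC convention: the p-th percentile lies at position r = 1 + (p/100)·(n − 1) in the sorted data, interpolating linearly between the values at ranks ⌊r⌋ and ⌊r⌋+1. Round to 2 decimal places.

87.00

Sorted: 16, 18, 20, 21, 22, 28, 30, 36, 54, 60, 61, 70, 72, 86, 88, 90, 97, 106, 120.
n = 19.
r = 1 + (75/100)·(19 − 1) = 1 + 13.5 = 14.5.
Rank 14 is 86 and rank 15 is 88.
Interpolate: 86 + 0.5·(88 − 86) = 86 + 0.5·2 = 87.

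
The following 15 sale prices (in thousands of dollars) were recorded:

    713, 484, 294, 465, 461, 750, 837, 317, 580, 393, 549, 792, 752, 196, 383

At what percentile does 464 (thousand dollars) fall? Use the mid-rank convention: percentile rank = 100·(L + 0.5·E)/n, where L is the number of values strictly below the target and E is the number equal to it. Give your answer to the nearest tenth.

Sorted: 196, 294, 317, 383, 393, 461, 465, 484, 549, 580, 713, 750, 752, 792, 837.
Count below 464: L = 6; count equal: E = 0; n = 15.
Percentile rank = 100·(6 + 0.5·0)/15 = 100·6/15 = 40.

40.0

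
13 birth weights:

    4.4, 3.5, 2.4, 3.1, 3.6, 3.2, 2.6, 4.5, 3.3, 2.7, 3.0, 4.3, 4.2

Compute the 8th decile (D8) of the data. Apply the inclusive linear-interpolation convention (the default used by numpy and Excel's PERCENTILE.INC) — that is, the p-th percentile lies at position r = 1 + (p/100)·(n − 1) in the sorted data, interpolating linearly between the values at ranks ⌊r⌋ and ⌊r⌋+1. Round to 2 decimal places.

4.26

Sorted: 2.4, 2.6, 2.7, 3.0, 3.1, 3.2, 3.3, 3.5, 3.6, 4.2, 4.3, 4.4, 4.5.
n = 13.
r = 1 + (80/100)·(13 − 1) = 1 + 9.6 = 10.6.
Rank 10 is 4.2 and rank 11 is 4.3.
Interpolate: 4.2 + 0.6·(4.3 − 4.2) = 4.2 + 0.6·0.1 = 4.26.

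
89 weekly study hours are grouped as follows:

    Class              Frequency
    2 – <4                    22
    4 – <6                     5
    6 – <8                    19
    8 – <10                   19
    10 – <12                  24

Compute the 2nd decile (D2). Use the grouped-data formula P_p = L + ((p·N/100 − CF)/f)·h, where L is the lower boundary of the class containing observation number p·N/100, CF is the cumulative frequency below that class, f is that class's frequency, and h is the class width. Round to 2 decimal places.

N = 89; target position k = 20/100 · 89 = 17.8.
Cumulative frequencies: 22, 27, 46, 65, 89.
Observation 17.8 falls in the class 2 – <4.
L = 2, CF = 0, f = 22, h = 2.
P20 = 2 + ((17.8 − 0)/22)·2 = 2 + 1.61818 = 3.61818.

3.62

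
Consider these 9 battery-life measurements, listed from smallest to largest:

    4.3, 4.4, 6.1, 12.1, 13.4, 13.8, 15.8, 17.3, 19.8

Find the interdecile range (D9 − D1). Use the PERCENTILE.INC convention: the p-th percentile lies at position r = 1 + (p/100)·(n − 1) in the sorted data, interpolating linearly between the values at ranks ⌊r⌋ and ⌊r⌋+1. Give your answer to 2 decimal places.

13.42

n = 9.
P10: r = 1.8; ranks 1–2 are 4.3, 4.4; interpolating gives 4.38.
P90: r = 8.2; ranks 8–9 are 17.3, 19.8; interpolating gives 17.8.
Difference: 17.8 − 4.38 = 13.42.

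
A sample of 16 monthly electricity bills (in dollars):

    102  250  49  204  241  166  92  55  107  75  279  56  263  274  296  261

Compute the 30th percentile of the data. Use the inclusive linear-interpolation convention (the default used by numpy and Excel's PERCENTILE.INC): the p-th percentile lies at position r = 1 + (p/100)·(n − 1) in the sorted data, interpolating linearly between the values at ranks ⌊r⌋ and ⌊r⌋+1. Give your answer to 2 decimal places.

97.00

Sorted: 49, 55, 56, 75, 92, 102, 107, 166, 204, 241, 250, 261, 263, 274, 279, 296.
n = 16.
r = 1 + (30/100)·(16 − 1) = 1 + 4.5 = 5.5.
Rank 5 is 92 and rank 6 is 102.
Interpolate: 92 + 0.5·(102 − 92) = 92 + 0.5·10 = 97.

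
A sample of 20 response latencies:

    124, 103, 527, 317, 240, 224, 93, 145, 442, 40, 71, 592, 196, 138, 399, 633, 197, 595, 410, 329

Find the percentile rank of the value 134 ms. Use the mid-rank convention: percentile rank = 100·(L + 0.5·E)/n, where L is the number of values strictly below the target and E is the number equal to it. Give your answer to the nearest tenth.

25.0

Sorted: 40, 71, 93, 103, 124, 138, 145, 196, 197, 224, 240, 317, 329, 399, 410, 442, 527, 592, 595, 633.
Count below 134: L = 5; count equal: E = 0; n = 20.
Percentile rank = 100·(5 + 0.5·0)/20 = 100·5/20 = 25.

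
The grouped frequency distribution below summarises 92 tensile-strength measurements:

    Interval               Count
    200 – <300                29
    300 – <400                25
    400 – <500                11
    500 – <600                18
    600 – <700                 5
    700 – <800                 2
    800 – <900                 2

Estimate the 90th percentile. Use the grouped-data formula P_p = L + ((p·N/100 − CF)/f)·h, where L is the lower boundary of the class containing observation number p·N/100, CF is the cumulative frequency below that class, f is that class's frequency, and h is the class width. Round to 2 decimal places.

N = 92; target position k = 90/100 · 92 = 82.8.
Cumulative frequencies: 29, 54, 65, 83, 88, 90, 92.
Observation 82.8 falls in the class 500 – <600.
L = 500, CF = 65, f = 18, h = 100.
P90 = 500 + ((82.8 − 65)/18)·100 = 500 + 98.8889 = 598.889.

598.89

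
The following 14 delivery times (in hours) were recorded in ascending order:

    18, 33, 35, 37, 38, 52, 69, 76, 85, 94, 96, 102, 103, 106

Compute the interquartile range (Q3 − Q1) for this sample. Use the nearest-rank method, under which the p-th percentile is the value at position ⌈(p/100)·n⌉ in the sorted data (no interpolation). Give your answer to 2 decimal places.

59.00

n = 14.
P25: rank ⌈25/100·14⌉ = 4 → 37.
P75: rank ⌈75/100·14⌉ = 11 → 96.
Difference: 96 − 37 = 59.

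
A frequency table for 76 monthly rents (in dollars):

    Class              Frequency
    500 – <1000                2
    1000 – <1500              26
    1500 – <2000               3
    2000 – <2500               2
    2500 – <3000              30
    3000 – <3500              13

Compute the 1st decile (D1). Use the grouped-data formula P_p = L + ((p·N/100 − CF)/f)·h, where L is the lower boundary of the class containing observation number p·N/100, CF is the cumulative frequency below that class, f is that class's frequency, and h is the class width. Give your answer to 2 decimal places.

N = 76; target position k = 10/100 · 76 = 7.6.
Cumulative frequencies: 2, 28, 31, 33, 63, 76.
Observation 7.6 falls in the class 1000 – <1500.
L = 1000, CF = 2, f = 26, h = 500.
P10 = 1000 + ((7.6 − 2)/26)·500 = 1000 + 107.692 = 1107.69.

1107.69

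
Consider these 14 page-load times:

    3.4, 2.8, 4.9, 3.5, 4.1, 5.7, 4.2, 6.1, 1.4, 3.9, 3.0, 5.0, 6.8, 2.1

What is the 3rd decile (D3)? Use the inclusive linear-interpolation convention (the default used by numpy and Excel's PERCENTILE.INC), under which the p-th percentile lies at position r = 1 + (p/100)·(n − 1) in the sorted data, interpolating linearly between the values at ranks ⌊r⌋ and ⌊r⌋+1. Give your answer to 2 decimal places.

3.36

Sorted: 1.4, 2.1, 2.8, 3.0, 3.4, 3.5, 3.9, 4.1, 4.2, 4.9, 5.0, 5.7, 6.1, 6.8.
n = 14.
r = 1 + (30/100)·(14 − 1) = 1 + 3.9 = 4.9.
Rank 4 is 3.0 and rank 5 is 3.4.
Interpolate: 3.0 + 0.9·(3.4 − 3.0) = 3.0 + 0.9·0.4 = 3.36.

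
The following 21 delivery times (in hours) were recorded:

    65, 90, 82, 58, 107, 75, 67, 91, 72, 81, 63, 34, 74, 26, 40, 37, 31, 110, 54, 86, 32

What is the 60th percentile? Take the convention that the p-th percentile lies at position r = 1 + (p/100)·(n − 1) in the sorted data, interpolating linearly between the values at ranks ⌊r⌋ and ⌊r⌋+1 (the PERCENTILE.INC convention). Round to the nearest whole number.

74

Sorted: 26, 31, 32, 34, 37, 40, 54, 58, 63, 65, 67, 72, 74, 75, 81, 82, 86, 90, 91, 107, 110.
n = 21.
r = 1 + (60/100)·(21 − 1) = 1 + 12 = 13.
r is an integer, so P60 is the value at rank 13: 74.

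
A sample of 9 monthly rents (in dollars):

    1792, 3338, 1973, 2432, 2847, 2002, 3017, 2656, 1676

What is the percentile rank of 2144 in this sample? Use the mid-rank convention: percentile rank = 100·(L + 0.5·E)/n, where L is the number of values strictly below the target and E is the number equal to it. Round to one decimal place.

Sorted: 1676, 1792, 1973, 2002, 2432, 2656, 2847, 3017, 3338.
Count below 2144: L = 4; count equal: E = 0; n = 9.
Percentile rank = 100·(4 + 0.5·0)/9 = 100·4/9 = 44.44.

44.4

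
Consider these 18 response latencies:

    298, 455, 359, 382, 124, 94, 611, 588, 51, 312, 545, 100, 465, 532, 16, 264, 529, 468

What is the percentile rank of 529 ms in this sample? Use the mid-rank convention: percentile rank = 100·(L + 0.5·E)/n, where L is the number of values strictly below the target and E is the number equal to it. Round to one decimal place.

Sorted: 16, 51, 94, 100, 124, 264, 298, 312, 359, 382, 455, 465, 468, 529, 532, 545, 588, 611.
Count below 529: L = 13; count equal: E = 1; n = 18.
Percentile rank = 100·(13 + 0.5·1)/18 = 100·13.5/18 = 75.

75.0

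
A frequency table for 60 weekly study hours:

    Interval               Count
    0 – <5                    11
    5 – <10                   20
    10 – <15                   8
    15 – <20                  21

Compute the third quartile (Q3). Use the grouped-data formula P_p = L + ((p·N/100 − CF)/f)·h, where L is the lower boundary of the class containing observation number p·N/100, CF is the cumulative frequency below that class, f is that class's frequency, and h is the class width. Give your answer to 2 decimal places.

16.43

N = 60; target position k = 75/100 · 60 = 45.
Cumulative frequencies: 11, 31, 39, 60.
Observation 45 falls in the class 15 – <20.
L = 15, CF = 39, f = 21, h = 5.
P75 = 15 + ((45 − 39)/21)·5 = 15 + 1.42857 = 16.4286.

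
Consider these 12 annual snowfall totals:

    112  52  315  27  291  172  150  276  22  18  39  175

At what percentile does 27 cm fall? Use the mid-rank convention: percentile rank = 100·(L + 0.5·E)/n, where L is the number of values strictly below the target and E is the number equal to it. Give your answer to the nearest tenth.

Sorted: 18, 22, 27, 39, 52, 112, 150, 172, 175, 276, 291, 315.
Count below 27: L = 2; count equal: E = 1; n = 12.
Percentile rank = 100·(2 + 0.5·1)/12 = 100·2.5/12 = 20.83.

20.8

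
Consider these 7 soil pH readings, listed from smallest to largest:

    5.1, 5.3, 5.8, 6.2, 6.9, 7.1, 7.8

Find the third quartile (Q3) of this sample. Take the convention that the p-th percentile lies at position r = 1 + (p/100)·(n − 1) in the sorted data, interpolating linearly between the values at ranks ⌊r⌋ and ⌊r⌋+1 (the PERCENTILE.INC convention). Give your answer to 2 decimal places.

n = 7.
r = 1 + (75/100)·(7 − 1) = 1 + 4.5 = 5.5.
Rank 5 is 6.9 and rank 6 is 7.1.
Interpolate: 6.9 + 0.5·(7.1 − 6.9) = 6.9 + 0.5·0.2 = 7.

7.00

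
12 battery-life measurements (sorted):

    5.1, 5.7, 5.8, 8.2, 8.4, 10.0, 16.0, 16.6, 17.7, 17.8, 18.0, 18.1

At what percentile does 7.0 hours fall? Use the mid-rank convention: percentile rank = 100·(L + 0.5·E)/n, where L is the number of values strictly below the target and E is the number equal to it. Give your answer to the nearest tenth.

25.0

Count below 7.0: L = 3; count equal: E = 0; n = 12.
Percentile rank = 100·(3 + 0.5·0)/12 = 100·3/12 = 25.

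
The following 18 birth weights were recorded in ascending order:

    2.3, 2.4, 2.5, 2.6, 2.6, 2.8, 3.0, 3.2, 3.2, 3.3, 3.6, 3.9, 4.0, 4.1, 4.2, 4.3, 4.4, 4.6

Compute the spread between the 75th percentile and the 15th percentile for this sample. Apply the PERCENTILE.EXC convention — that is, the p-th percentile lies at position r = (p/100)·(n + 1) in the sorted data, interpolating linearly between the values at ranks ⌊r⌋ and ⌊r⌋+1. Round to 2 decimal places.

1.64

n = 18.
P15: r = 2.85; ranks 2–3 are 2.4, 2.5; interpolating gives 2.485.
P75: r = 14.25; ranks 14–15 are 4.1, 4.2; interpolating gives 4.125.
Difference: 4.125 − 2.485 = 1.64.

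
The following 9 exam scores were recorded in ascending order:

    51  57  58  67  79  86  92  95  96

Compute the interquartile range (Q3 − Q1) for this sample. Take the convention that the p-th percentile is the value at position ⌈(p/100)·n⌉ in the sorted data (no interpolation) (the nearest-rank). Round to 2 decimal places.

n = 9.
P25: rank ⌈25/100·9⌉ = 3 → 58.
P75: rank ⌈75/100·9⌉ = 7 → 92.
Difference: 92 − 58 = 34.

34.00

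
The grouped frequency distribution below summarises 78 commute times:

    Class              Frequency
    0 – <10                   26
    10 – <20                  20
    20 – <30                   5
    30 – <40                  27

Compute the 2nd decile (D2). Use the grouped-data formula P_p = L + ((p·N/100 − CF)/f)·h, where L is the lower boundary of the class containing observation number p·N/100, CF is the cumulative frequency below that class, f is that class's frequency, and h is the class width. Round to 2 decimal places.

N = 78; target position k = 20/100 · 78 = 15.6.
Cumulative frequencies: 26, 46, 51, 78.
Observation 15.6 falls in the class 0 – <10.
L = 0, CF = 0, f = 26, h = 10.
P20 = 0 + ((15.6 − 0)/26)·10 = 0 + 6 = 6.

6.00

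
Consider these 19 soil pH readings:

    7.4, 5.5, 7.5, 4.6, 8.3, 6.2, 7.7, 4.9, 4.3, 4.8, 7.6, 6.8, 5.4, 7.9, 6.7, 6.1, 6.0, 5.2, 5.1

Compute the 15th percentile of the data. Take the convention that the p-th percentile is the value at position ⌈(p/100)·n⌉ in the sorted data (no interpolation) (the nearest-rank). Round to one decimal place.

Sorted: 4.3, 4.6, 4.8, 4.9, 5.1, 5.2, 5.4, 5.5, 6.0, 6.1, 6.2, 6.7, 6.8, 7.4, 7.5, 7.6, 7.7, 7.9, 8.3.
n = 19.
Position = ⌈15/100 · 19⌉ = ⌈2.85⌉ = 3.
The value at rank 3 is 4.8.

4.8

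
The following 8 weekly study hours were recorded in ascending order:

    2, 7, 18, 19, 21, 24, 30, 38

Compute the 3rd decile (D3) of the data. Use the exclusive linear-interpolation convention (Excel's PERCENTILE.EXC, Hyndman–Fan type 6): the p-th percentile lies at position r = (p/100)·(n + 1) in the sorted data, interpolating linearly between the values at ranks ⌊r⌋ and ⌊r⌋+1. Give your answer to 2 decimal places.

14.70

n = 8.
r = (30/100)·(8 + 1) = 2.7.
Rank 2 is 7 and rank 3 is 18.
Interpolate: 7 + 0.7·(18 − 7) = 7 + 0.7·11 = 14.7.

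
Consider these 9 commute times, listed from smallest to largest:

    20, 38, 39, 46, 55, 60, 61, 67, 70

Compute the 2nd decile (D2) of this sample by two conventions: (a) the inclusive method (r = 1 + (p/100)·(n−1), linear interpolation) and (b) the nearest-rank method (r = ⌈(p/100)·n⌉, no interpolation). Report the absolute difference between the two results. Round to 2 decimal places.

0.60

n = 9.
(a) r = 2.6; between ranks 2 (38) and 3 (39): 38.6.
(b) the nearest-rank method: rank 2 → 38.
|38.6 − 38| = 0.6.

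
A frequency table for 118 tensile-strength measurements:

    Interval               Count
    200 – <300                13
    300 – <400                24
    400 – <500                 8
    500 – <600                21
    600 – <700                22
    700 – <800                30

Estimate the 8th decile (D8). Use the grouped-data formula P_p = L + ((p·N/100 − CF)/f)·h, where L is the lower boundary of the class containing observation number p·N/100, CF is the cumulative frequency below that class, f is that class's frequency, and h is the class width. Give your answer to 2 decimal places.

N = 118; target position k = 80/100 · 118 = 94.4.
Cumulative frequencies: 13, 37, 45, 66, 88, 118.
Observation 94.4 falls in the class 700 – <800.
L = 700, CF = 88, f = 30, h = 100.
P80 = 700 + ((94.4 − 88)/30)·100 = 700 + 21.3333 = 721.333.

721.33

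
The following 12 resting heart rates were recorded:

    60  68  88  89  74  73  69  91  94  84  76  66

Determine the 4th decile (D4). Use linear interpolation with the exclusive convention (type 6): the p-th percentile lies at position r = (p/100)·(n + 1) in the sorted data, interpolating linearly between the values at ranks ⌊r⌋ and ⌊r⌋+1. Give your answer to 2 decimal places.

73.20

Sorted: 60, 66, 68, 69, 73, 74, 76, 84, 88, 89, 91, 94.
n = 12.
r = (40/100)·(12 + 1) = 5.2.
Rank 5 is 73 and rank 6 is 74.
Interpolate: 73 + 0.2·(74 − 73) = 73 + 0.2·1 = 73.2.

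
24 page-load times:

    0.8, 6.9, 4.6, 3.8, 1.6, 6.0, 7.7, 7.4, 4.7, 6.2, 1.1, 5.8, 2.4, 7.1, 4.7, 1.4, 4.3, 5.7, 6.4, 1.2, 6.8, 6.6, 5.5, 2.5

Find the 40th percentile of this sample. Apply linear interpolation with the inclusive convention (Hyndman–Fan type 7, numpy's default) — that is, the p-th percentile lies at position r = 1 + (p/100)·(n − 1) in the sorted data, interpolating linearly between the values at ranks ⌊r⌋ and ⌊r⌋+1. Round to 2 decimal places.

4.62

Sorted: 0.8, 1.1, 1.2, 1.4, 1.6, 2.4, 2.5, 3.8, 4.3, 4.6, 4.7, 4.7, 5.5, 5.7, 5.8, 6.0, 6.2, 6.4, 6.6, 6.8, 6.9, 7.1, 7.4, 7.7.
n = 24.
r = 1 + (40/100)·(24 − 1) = 1 + 9.2 = 10.2.
Rank 10 is 4.6 and rank 11 is 4.7.
Interpolate: 4.6 + 0.2·(4.7 − 4.6) = 4.6 + 0.2·0.1 = 4.62.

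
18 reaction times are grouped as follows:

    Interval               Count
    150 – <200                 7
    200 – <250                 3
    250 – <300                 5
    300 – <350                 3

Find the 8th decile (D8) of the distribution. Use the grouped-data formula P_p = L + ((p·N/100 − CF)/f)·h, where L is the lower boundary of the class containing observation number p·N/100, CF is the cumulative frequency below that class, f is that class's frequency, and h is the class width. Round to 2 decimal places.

294.00

N = 18; target position k = 80/100 · 18 = 14.4.
Cumulative frequencies: 7, 10, 15, 18.
Observation 14.4 falls in the class 250 – <300.
L = 250, CF = 10, f = 5, h = 50.
P80 = 250 + ((14.4 − 10)/5)·50 = 250 + 44 = 294.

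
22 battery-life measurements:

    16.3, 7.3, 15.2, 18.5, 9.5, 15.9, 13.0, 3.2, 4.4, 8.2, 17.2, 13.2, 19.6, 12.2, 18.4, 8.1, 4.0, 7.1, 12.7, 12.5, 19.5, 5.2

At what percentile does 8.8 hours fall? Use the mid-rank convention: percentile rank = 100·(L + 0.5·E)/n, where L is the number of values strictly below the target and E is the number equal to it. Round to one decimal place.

Sorted: 3.2, 4.0, 4.4, 5.2, 7.1, 7.3, 8.1, 8.2, 9.5, 12.2, 12.5, 12.7, 13.0, 13.2, 15.2, 15.9, 16.3, 17.2, 18.4, 18.5, 19.5, 19.6.
Count below 8.8: L = 8; count equal: E = 0; n = 22.
Percentile rank = 100·(8 + 0.5·0)/22 = 100·8/22 = 36.36.

36.4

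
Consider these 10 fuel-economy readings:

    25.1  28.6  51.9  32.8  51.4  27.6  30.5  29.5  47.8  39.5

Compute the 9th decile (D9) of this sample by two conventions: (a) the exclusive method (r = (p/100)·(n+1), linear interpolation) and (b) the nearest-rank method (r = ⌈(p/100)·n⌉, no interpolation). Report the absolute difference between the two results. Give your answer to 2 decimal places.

0.45

Sorted: 25.1, 27.6, 28.6, 29.5, 30.5, 32.8, 39.5, 47.8, 51.4, 51.9.
n = 10.
(a) r = 9.9; between ranks 9 (51.4) and 10 (51.9): 51.85.
(b) the nearest-rank method: rank 9 → 51.4.
|51.85 − 51.4| = 0.45.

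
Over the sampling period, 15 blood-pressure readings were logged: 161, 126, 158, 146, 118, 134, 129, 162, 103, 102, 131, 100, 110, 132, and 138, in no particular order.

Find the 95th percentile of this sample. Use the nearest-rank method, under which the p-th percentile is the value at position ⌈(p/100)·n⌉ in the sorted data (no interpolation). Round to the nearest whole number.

Sorted: 100, 102, 103, 110, 118, 126, 129, 131, 132, 134, 138, 146, 158, 161, 162.
n = 15.
Position = ⌈95/100 · 15⌉ = ⌈14.25⌉ = 15.
The value at rank 15 is 162.

162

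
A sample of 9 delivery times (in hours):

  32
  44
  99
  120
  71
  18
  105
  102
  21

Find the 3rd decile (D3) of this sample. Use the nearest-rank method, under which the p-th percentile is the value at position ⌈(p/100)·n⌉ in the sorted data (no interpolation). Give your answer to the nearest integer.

Sorted: 18, 21, 32, 44, 71, 99, 102, 105, 120.
n = 9.
Position = ⌈30/100 · 9⌉ = ⌈2.7⌉ = 3.
The value at rank 3 is 32.

32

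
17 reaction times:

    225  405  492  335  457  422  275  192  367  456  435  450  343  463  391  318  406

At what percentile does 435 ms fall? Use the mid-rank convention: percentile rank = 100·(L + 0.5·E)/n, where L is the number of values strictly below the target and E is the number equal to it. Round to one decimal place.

Sorted: 192, 225, 275, 318, 335, 343, 367, 391, 405, 406, 422, 435, 450, 456, 457, 463, 492.
Count below 435: L = 11; count equal: E = 1; n = 17.
Percentile rank = 100·(11 + 0.5·1)/17 = 100·11.5/17 = 67.65.

67.6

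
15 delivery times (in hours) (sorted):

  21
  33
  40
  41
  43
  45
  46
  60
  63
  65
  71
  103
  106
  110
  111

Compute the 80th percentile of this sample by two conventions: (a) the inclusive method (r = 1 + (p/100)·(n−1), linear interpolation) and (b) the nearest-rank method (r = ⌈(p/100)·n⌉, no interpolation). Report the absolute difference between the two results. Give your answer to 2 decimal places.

n = 15.
(a) r = 12.2; between ranks 12 (103) and 13 (106): 103.6.
(b) the nearest-rank method: rank 12 → 103.
|103.6 − 103| = 0.6.

0.60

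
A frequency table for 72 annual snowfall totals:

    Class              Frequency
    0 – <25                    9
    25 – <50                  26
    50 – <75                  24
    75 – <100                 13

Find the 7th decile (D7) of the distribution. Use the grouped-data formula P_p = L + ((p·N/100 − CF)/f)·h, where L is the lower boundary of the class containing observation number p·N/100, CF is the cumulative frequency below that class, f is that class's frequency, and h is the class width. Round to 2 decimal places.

N = 72; target position k = 70/100 · 72 = 50.4.
Cumulative frequencies: 9, 35, 59, 72.
Observation 50.4 falls in the class 50 – <75.
L = 50, CF = 35, f = 24, h = 25.
P70 = 50 + ((50.4 − 35)/24)·25 = 50 + 16.0417 = 66.0417.

66.04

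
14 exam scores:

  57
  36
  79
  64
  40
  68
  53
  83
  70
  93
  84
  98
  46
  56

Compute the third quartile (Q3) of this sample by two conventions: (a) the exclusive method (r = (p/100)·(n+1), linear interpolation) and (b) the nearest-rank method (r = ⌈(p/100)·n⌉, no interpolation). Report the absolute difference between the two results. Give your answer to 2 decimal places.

Sorted: 36, 40, 46, 53, 56, 57, 64, 68, 70, 79, 83, 84, 93, 98.
n = 14.
(a) r = 11.25; between ranks 11 (83) and 12 (84): 83.25.
(b) the nearest-rank method: rank 11 → 83.
|83.25 − 83| = 0.25.

0.25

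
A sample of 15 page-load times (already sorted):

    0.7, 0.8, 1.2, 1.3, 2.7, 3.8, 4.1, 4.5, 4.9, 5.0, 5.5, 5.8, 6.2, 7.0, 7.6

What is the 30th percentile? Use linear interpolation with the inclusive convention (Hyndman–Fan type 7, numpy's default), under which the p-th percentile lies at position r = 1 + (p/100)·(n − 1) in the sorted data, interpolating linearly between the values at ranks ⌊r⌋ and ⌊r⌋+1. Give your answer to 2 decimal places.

2.92

n = 15.
r = 1 + (30/100)·(15 − 1) = 1 + 4.2 = 5.2.
Rank 5 is 2.7 and rank 6 is 3.8.
Interpolate: 2.7 + 0.2·(3.8 − 2.7) = 2.7 + 0.2·1.1 = 2.92.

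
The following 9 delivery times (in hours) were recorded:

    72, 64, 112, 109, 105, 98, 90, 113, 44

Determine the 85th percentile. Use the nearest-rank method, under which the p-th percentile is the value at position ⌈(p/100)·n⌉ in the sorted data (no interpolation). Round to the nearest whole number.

112

Sorted: 44, 64, 72, 90, 98, 105, 109, 112, 113.
n = 9.
Position = ⌈85/100 · 9⌉ = ⌈7.65⌉ = 8.
The value at rank 8 is 112.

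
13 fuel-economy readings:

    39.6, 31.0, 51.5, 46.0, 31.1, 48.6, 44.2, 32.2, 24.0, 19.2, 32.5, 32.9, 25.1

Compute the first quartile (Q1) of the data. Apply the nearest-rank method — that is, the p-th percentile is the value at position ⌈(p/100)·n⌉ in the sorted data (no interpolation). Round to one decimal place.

Sorted: 19.2, 24.0, 25.1, 31.0, 31.1, 32.2, 32.5, 32.9, 39.6, 44.2, 46.0, 48.6, 51.5.
n = 13.
Position = ⌈25/100 · 13⌉ = ⌈3.25⌉ = 4.
The value at rank 4 is 31.0.

31.0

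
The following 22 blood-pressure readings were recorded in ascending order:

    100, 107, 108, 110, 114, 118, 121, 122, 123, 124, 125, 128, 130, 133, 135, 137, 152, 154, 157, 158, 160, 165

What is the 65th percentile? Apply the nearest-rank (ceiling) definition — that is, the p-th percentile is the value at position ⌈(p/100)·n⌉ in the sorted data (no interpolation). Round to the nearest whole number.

n = 22.
Position = ⌈65/100 · 22⌉ = ⌈14.3⌉ = 15.
The value at rank 15 is 135.

135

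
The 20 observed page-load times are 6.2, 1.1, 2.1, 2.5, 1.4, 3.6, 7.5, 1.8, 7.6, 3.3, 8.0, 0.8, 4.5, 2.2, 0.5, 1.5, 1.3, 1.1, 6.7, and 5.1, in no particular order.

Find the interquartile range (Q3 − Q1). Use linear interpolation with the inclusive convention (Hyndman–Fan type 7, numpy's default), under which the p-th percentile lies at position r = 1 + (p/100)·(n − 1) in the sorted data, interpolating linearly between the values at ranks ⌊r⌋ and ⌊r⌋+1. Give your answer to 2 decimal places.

Sorted: 0.5, 0.8, 1.1, 1.1, 1.3, 1.4, 1.5, 1.8, 2.1, 2.2, 2.5, 3.3, 3.6, 4.5, 5.1, 6.2, 6.7, 7.5, 7.6, 8.0.
n = 20.
P25: r = 5.75; ranks 5–6 are 1.3, 1.4; interpolating gives 1.375.
P75: r = 15.25; ranks 15–16 are 5.1, 6.2; interpolating gives 5.375.
Difference: 5.375 − 1.375 = 4.

4.00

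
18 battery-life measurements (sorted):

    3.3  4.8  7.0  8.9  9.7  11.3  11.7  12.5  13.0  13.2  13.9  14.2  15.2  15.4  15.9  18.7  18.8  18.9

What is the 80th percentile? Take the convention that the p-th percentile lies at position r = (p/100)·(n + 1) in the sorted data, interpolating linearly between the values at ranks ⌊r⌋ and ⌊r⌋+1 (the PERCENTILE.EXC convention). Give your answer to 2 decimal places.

16.46

n = 18.
r = (80/100)·(18 + 1) = 15.2.
Rank 15 is 15.9 and rank 16 is 18.7.
Interpolate: 15.9 + 0.2·(18.7 − 15.9) = 15.9 + 0.2·2.8 = 16.46.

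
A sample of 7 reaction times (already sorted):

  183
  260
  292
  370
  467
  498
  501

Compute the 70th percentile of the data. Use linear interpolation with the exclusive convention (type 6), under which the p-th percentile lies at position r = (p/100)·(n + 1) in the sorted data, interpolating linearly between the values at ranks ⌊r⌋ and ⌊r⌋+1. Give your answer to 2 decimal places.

n = 7.
r = (70/100)·(7 + 1) = 5.6.
Rank 5 is 467 and rank 6 is 498.
Interpolate: 467 + 0.6·(498 − 467) = 467 + 0.6·31 = 485.6.

485.60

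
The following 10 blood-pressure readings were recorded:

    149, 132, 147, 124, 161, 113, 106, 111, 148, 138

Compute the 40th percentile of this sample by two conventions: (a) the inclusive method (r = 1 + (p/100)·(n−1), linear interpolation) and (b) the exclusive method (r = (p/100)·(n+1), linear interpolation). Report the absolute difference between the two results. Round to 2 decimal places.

1.60

Sorted: 106, 111, 113, 124, 132, 138, 147, 148, 149, 161.
n = 10.
(a) r = 4.6; between ranks 4 (124) and 5 (132): 128.8.
(b) r = 4.4; between ranks 4 (124) and 5 (132): 127.2.
|128.8 − 127.2| = 1.6.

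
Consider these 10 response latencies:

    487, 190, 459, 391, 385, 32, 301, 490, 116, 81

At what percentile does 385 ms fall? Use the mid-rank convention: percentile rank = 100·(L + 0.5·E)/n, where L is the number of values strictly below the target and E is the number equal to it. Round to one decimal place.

55.0

Sorted: 32, 81, 116, 190, 301, 385, 391, 459, 487, 490.
Count below 385: L = 5; count equal: E = 1; n = 10.
Percentile rank = 100·(5 + 0.5·1)/10 = 100·5.5/10 = 55.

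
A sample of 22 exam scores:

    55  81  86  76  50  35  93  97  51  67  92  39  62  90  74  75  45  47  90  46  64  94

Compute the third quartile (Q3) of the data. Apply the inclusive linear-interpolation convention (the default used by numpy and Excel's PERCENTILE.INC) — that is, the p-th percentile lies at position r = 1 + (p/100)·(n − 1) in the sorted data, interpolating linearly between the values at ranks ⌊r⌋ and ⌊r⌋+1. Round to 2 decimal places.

Sorted: 35, 39, 45, 46, 47, 50, 51, 55, 62, 64, 67, 74, 75, 76, 81, 86, 90, 90, 92, 93, 94, 97.
n = 22.
r = 1 + (75/100)·(22 − 1) = 1 + 15.75 = 16.75.
Rank 16 is 86 and rank 17 is 90.
Interpolate: 86 + 0.75·(90 − 86) = 86 + 0.75·4 = 89.

89.00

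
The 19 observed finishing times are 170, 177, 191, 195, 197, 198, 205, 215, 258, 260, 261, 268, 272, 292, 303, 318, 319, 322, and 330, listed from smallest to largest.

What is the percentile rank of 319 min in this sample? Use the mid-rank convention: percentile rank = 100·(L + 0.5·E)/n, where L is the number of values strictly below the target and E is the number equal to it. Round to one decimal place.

86.8

Count below 319: L = 16; count equal: E = 1; n = 19.
Percentile rank = 100·(16 + 0.5·1)/19 = 100·16.5/19 = 86.84.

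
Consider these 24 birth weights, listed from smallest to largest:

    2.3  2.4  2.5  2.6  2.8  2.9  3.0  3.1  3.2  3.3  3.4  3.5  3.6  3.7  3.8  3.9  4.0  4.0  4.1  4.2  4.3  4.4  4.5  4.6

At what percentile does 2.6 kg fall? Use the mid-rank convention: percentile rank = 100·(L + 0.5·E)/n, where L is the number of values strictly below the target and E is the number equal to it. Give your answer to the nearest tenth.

14.6

Count below 2.6: L = 3; count equal: E = 1; n = 24.
Percentile rank = 100·(3 + 0.5·1)/24 = 100·3.5/24 = 14.58.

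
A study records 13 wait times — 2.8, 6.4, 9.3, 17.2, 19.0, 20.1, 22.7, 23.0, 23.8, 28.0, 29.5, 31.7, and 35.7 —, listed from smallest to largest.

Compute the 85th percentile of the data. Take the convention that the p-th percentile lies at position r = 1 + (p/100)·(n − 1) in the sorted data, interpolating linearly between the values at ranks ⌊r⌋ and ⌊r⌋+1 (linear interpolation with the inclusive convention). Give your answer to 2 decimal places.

29.94

n = 13.
r = 1 + (85/100)·(13 − 1) = 1 + 10.2 = 11.2.
Rank 11 is 29.5 and rank 12 is 31.7.
Interpolate: 29.5 + 0.2·(31.7 − 29.5) = 29.5 + 0.2·2.2 = 29.94.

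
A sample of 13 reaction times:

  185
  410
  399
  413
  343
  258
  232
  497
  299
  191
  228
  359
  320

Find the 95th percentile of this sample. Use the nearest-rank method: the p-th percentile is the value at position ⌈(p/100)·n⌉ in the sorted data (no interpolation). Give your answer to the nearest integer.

497

Sorted: 185, 191, 228, 232, 258, 299, 320, 343, 359, 399, 410, 413, 497.
n = 13.
Position = ⌈95/100 · 13⌉ = ⌈12.35⌉ = 13.
The value at rank 13 is 497.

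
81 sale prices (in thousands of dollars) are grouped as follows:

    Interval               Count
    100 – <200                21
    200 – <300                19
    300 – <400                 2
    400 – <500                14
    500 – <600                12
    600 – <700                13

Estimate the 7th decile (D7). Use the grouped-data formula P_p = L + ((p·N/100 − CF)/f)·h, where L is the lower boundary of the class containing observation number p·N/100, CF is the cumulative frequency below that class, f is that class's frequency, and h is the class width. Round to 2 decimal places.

505.83

N = 81; target position k = 70/100 · 81 = 56.7.
Cumulative frequencies: 21, 40, 42, 56, 68, 81.
Observation 56.7 falls in the class 500 – <600.
L = 500, CF = 56, f = 12, h = 100.
P70 = 500 + ((56.7 − 56)/12)·100 = 500 + 5.83333 = 505.833.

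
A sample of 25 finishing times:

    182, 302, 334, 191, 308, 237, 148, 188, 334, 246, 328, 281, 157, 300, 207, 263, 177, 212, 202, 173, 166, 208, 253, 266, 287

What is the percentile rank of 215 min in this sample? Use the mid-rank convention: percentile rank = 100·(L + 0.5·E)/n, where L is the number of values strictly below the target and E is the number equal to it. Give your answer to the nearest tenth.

Sorted: 148, 157, 166, 173, 177, 182, 188, 191, 202, 207, 208, 212, 237, 246, 253, 263, 266, 281, 287, 300, 302, 308, 328, 334, 334.
Count below 215: L = 12; count equal: E = 0; n = 25.
Percentile rank = 100·(12 + 0.5·0)/25 = 100·12/25 = 48.

48.0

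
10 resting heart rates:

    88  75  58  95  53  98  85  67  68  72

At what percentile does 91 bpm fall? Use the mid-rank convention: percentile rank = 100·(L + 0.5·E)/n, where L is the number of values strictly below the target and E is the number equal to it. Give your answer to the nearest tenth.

80.0

Sorted: 53, 58, 67, 68, 72, 75, 85, 88, 95, 98.
Count below 91: L = 8; count equal: E = 0; n = 10.
Percentile rank = 100·(8 + 0.5·0)/10 = 100·8/10 = 80.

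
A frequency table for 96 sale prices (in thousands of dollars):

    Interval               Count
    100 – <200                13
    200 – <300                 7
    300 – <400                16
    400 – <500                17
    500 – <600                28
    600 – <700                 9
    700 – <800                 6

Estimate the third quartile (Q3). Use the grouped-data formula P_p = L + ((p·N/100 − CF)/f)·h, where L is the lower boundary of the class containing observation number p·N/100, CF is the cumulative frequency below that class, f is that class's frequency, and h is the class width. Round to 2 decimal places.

567.86

N = 96; target position k = 75/100 · 96 = 72.
Cumulative frequencies: 13, 20, 36, 53, 81, 90, 96.
Observation 72 falls in the class 500 – <600.
L = 500, CF = 53, f = 28, h = 100.
P75 = 500 + ((72 − 53)/28)·100 = 500 + 67.8571 = 567.857.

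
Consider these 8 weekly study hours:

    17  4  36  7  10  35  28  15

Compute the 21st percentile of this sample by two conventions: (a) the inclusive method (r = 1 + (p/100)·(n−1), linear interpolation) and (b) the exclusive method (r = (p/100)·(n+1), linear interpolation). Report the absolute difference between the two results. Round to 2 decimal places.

Sorted: 4, 7, 10, 15, 17, 28, 35, 36.
n = 8.
(a) r = 2.47; between ranks 2 (7) and 3 (10): 8.41.
(b) r = 1.89; between ranks 1 (4) and 2 (7): 6.67.
|8.41 − 6.67| = 1.74.

1.74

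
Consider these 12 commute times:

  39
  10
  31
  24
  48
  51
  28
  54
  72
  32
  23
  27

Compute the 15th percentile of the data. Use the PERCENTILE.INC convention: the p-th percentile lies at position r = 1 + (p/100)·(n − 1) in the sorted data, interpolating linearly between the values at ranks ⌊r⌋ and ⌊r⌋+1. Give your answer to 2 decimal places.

Sorted: 10, 23, 24, 27, 28, 31, 32, 39, 48, 51, 54, 72.
n = 12.
r = 1 + (15/100)·(12 − 1) = 1 + 1.65 = 2.65.
Rank 2 is 23 and rank 3 is 24.
Interpolate: 23 + 0.65·(24 − 23) = 23 + 0.65·1 = 23.65.

23.65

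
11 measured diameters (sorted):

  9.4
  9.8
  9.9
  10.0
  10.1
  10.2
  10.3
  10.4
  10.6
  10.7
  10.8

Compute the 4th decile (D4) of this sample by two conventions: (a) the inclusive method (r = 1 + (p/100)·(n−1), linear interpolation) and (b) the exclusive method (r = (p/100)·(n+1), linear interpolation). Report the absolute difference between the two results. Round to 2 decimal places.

n = 11.
(a) r = 5 → value at rank 5 = 10.1.
(b) r = 4.8; between ranks 4 (10.0) and 5 (10.1): 10.08.
|10.1 − 10.08| = 0.02.

0.02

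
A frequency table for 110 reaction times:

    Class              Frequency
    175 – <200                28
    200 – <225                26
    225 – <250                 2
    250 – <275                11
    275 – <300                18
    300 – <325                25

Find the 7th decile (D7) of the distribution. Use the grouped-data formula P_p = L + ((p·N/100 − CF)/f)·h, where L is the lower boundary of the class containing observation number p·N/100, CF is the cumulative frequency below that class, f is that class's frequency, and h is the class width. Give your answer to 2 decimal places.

288.89

N = 110; target position k = 70/100 · 110 = 77.
Cumulative frequencies: 28, 54, 56, 67, 85, 110.
Observation 77 falls in the class 275 – <300.
L = 275, CF = 67, f = 18, h = 25.
P70 = 275 + ((77 − 67)/18)·25 = 275 + 13.8889 = 288.889.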